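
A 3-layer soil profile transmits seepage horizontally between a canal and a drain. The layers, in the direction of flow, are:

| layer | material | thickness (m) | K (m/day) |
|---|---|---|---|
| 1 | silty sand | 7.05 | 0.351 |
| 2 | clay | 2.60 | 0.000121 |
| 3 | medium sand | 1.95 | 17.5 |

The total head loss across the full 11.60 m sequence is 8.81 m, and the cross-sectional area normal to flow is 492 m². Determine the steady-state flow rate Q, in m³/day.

0.202

Flow is perpendicular to layering, so the layers act in series and the equivalent K is the thickness-weighted harmonic mean.
Total thickness L = 7.05 + 2.60 + 1.95 = 11.60 m.
Σ(b_i/K_i) = 7.05/0.351 + 2.60/0.000121 + 1.95/17.5 = 21508 d.
K_eq = L / Σ(b_i/K_i) = 11.60 / 21508 = 0.0005393 m/day.
Q = K_eq · A · (Δh/L) = 0.0005393 × 492 × (8.81/11.60) = 0.2015 m³/day.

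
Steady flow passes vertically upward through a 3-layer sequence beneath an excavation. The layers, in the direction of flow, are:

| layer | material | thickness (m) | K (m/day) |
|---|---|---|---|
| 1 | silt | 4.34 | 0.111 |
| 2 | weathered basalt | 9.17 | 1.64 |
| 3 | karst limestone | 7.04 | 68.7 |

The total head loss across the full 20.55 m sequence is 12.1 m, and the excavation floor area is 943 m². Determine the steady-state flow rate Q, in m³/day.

255

Flow is perpendicular to layering, so the layers act in series and the equivalent K is the thickness-weighted harmonic mean.
Total thickness L = 4.34 + 9.17 + 7.04 = 20.55 m.
Σ(b_i/K_i) = 4.34/0.111 + 9.17/1.64 + 7.04/68.7 = 44.79 d.
K_eq = L / Σ(b_i/K_i) = 20.55 / 44.79 = 0.4588 m/day.
Q = K_eq · A · (Δh/L) = 0.4588 × 943 × (12.1/20.55) = 254.7 m³/day.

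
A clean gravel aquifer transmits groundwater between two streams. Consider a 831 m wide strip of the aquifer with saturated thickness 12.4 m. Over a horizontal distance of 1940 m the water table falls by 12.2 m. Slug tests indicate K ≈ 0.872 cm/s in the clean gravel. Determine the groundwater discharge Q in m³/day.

Convert K: 0.872 cm/s × 864 = 753.4 m/day.
Cross-sectional area A = 831 × 12.4 = 10304 m².
Hydraulic gradient i = Δh / L = 12.2 / 1940 = 0.006289.
Darcy's law: Q = K · A · i = 753.4 × 10304 × 0.006289 = 48821 m³/day.

48800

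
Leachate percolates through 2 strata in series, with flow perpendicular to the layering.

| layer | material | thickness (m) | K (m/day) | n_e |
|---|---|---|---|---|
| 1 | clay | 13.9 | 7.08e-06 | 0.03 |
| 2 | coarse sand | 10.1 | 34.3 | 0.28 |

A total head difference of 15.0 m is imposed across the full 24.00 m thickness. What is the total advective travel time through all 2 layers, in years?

1160

With flow normal to the layers, continuity requires the same specific discharge q through every layer.
Σ(b_i/K_i) = 13.9/7.08e-06 + 10.1/34.3 = 1.963e+06 d.
q = Δh / Σ(b_i/K_i) = 15.0 / 1.963e+06 = 7.640e-06 m/day.
In each layer the seepage velocity is v_i = q/n_i, so the layer transit time is t_i = b_i·n_i / q:
  layer 1 (clay): t_1 = 13.9 × 0.03 / 7.640e-06 = 54579 d
  layer 2 (coarse sand): t_2 = 10.1 × 0.28 / 7.640e-06 = 3.701e+05 d
Total t = Σ t_i = 4.247e+05 days = 1163 years.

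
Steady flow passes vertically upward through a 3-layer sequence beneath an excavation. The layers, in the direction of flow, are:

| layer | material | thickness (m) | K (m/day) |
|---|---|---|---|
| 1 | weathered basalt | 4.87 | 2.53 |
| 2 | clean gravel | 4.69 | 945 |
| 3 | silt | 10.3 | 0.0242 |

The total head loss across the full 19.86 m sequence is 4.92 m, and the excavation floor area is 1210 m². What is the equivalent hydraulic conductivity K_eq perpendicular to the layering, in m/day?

0.0465

Flow is perpendicular to layering, so the layers act in series and the equivalent K is the thickness-weighted harmonic mean.
Total thickness L = 4.87 + 4.69 + 10.3 = 19.86 m.
Σ(b_i/K_i) = 4.87/2.53 + 4.69/945 + 10.3/0.0242 = 427.5 d.
K_eq = L / Σ(b_i/K_i) = 19.86 / 427.5 = 0.04645 m/day.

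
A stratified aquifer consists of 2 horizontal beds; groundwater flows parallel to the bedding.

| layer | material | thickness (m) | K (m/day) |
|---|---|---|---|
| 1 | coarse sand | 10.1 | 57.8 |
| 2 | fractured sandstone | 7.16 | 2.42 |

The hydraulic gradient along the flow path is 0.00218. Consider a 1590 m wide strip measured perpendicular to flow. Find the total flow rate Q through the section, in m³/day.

Flow is parallel to layering, so each bed carries its own Darcy discharge and the transmissivities add.
Σ(K_i·b_i) = 57.8×10.1 + 2.42×7.16 = 601.1 m²/day.
Hydraulic gradient i = 0.00218.
Q = Σ(K_i·b_i) · W · i = 601.1 × 1590 × 0.002180 = 2084 m³/day.

2080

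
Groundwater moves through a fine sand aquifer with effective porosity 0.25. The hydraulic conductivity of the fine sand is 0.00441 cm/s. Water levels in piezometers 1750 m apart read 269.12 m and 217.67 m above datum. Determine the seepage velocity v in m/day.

Convert K: 0.00441 cm/s × 864 = 3.810 m/day.
Hydraulic gradient i = (269.12 − 217.67) / 1750 = 51.45 / 1750 = 0.02940.
Darcy flux q = K · i = 3.810 × 0.02940 = 0.1120 m/day.
Seepage velocity v = q / n_e = 0.1120 / 0.25 = 0.4481 m/day.

0.448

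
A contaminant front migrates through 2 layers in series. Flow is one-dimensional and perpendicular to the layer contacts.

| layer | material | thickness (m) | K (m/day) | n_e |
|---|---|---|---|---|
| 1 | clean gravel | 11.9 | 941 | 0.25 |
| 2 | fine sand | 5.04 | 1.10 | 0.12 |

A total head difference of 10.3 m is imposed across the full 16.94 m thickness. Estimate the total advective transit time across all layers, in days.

With flow normal to the layers, continuity requires the same specific discharge q through every layer.
Σ(b_i/K_i) = 11.9/941 + 5.04/1.10 = 4.594 d.
q = Δh / Σ(b_i/K_i) = 10.3 / 4.594 = 2.242 m/day.
In each layer the seepage velocity is v_i = q/n_i, so the layer transit time is t_i = b_i·n_i / q:
  layer 1 (clean gravel): t_1 = 11.9 × 0.25 / 2.242 = 1.327 d
  layer 2 (fine sand): t_2 = 5.04 × 0.12 / 2.242 = 0.2698 d
Total t = Σ t_i = 1.597 days.

1.60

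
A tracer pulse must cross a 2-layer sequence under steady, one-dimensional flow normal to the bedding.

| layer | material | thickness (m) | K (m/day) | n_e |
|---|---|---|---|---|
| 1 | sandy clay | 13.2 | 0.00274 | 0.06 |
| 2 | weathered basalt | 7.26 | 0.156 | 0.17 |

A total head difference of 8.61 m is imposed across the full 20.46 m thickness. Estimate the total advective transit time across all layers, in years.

3.13

With flow normal to the layers, continuity requires the same specific discharge q through every layer.
Σ(b_i/K_i) = 13.2/0.00274 + 7.26/0.156 = 4864 d.
q = Δh / Σ(b_i/K_i) = 8.61 / 4864 = 0.001770 m/day.
In each layer the seepage velocity is v_i = q/n_i, so the layer transit time is t_i = b_i·n_i / q:
  layer 1 (sandy clay): t_1 = 13.2 × 0.06 / 0.001770 = 447.4 d
  layer 2 (weathered basalt): t_2 = 7.26 × 0.17 / 0.001770 = 697.2 d
Total t = Σ t_i = 1145 days = 3.134 years.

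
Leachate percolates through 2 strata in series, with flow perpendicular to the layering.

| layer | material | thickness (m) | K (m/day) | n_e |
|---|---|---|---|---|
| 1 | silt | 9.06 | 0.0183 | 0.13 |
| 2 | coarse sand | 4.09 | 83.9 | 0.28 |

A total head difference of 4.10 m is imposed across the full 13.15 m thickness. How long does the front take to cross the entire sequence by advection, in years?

0.768

With flow normal to the layers, continuity requires the same specific discharge q through every layer.
Σ(b_i/K_i) = 9.06/0.0183 + 4.09/83.9 = 495.1 d.
q = Δh / Σ(b_i/K_i) = 4.10 / 495.1 = 0.008281 m/day.
In each layer the seepage velocity is v_i = q/n_i, so the layer transit time is t_i = b_i·n_i / q:
  layer 1 (silt): t_1 = 9.06 × 0.13 / 0.008281 = 142.2 d
  layer 2 (coarse sand): t_2 = 4.09 × 0.28 / 0.008281 = 138.3 d
Total t = Σ t_i = 280.5 days = 0.7681 years.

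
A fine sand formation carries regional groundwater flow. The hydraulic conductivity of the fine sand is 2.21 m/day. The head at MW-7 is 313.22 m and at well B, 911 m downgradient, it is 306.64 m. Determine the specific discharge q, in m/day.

0.0160

Hydraulic gradient i = (313.22 − 306.64) / 911 = 6.58 / 911 = 0.007223.
Specific discharge q = K · i = 2.210 × 0.007223 = 0.01596 m/day.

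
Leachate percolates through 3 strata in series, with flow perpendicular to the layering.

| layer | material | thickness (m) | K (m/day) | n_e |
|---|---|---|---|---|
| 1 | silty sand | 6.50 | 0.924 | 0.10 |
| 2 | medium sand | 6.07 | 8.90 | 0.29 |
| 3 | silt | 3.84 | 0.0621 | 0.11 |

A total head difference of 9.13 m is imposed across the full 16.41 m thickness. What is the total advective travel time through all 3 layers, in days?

21.6

With flow normal to the layers, continuity requires the same specific discharge q through every layer.
Σ(b_i/K_i) = 6.50/0.924 + 6.07/8.90 + 3.84/0.0621 = 69.55 d.
q = Δh / Σ(b_i/K_i) = 9.13 / 69.55 = 0.1313 m/day.
In each layer the seepage velocity is v_i = q/n_i, so the layer transit time is t_i = b_i·n_i / q:
  layer 1 (silty sand): t_1 = 6.50 × 0.10 / 0.1313 = 4.952 d
  layer 2 (medium sand): t_2 = 6.07 × 0.29 / 0.1313 = 13.41 d
  layer 3 (silt): t_3 = 3.84 × 0.11 / 0.1313 = 3.218 d
Total t = Σ t_i = 21.58 days.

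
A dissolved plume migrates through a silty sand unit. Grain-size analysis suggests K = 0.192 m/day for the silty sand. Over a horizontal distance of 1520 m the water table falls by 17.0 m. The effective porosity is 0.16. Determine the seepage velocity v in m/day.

Hydraulic gradient i = Δh / L = 17.0 / 1520 = 0.01118.
Darcy flux q = K · i = 0.1920 × 0.01118 = 0.002147 m/day.
Seepage velocity v = q / n_e = 0.002147 / 0.16 = 0.01342 m/day.

0.0134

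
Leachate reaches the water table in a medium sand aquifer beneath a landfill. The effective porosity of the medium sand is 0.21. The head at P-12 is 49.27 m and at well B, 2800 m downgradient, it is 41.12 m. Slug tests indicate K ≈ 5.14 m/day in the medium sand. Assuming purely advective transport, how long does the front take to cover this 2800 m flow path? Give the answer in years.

Hydraulic gradient i = (49.27 − 41.12) / 2800 = 8.15 / 2800 = 0.002911.
Darcy flux q = K · i = 5.140 × 0.002911 = 0.01496 m/day.
Seepage velocity v = q / n_e = 0.01496 / 0.21 = 0.07124 m/day.
Travel time t = L / v = 2800 / 0.07124 = 39302 days = 107.6 years.

108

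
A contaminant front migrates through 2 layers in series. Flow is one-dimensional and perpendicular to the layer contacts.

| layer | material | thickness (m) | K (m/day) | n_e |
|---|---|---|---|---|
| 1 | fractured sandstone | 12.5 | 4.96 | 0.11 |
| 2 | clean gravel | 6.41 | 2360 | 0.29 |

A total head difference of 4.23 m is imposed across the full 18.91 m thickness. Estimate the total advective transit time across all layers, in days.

With flow normal to the layers, continuity requires the same specific discharge q through every layer.
Σ(b_i/K_i) = 12.5/4.96 + 6.41/2360 = 2.523 d.
q = Δh / Σ(b_i/K_i) = 4.23 / 2.523 = 1.677 m/day.
In each layer the seepage velocity is v_i = q/n_i, so the layer transit time is t_i = b_i·n_i / q:
  layer 1 (fractured sandstone): t_1 = 12.5 × 0.11 / 1.677 = 0.8201 d
  layer 2 (clean gravel): t_2 = 6.41 × 0.29 / 1.677 = 1.109 d
Total t = Σ t_i = 1.929 days.

1.93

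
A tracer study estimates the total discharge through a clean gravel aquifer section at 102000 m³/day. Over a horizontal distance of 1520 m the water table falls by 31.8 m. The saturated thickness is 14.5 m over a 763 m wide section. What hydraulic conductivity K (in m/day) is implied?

441

Cross-sectional area A = 763 × 14.5 = 11064 m².
Hydraulic gradient i = Δh / L = 31.8 / 1520 = 0.02092.
From Q = K·A·i, K = Q / (A·i) = 102000 / (11064 × 0.02092) = 440.7 m/day.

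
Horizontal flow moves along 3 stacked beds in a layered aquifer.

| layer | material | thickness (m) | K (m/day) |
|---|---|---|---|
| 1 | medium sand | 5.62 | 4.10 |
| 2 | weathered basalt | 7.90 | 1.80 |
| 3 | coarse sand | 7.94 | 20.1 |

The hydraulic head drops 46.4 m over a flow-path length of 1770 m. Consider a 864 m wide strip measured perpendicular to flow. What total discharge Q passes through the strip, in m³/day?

4460

Flow is parallel to layering, so each bed carries its own Darcy discharge and the transmissivities add.
Σ(K_i·b_i) = 4.10×5.62 + 1.80×7.90 + 20.1×7.94 = 196.9 m²/day.
Hydraulic gradient i = Δh / L = 46.4 / 1770 = 0.02621.
Q = Σ(K_i·b_i) · W · i = 196.9 × 864 × 0.02621 = 4459 m³/day.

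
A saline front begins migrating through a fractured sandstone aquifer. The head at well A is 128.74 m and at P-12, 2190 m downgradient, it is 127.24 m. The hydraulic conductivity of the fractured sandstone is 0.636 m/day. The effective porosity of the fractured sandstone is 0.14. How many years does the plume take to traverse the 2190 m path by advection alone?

Hydraulic gradient i = (128.74 − 127.24) / 2190 = 1.5 / 2190 = 0.0006849.
Darcy flux q = K · i = 0.6360 × 0.0006849 = 0.0004356 m/day.
Seepage velocity v = q / n_e = 0.0004356 / 0.14 = 0.003112 m/day.
Travel time t = L / v = 2190 / 0.003112 = 7.038e+05 days = 1927 years.

1930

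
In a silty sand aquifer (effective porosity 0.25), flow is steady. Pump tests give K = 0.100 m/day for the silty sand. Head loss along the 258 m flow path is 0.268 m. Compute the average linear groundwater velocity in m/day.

0.000416

Hydraulic gradient i = Δh / L = 0.268 / 258 = 0.001039.
Darcy flux q = K · i = 0.1000 × 0.001039 = 0.0001039 m/day.
Seepage velocity v = q / n_e = 0.0001039 / 0.25 = 0.0004155 m/day.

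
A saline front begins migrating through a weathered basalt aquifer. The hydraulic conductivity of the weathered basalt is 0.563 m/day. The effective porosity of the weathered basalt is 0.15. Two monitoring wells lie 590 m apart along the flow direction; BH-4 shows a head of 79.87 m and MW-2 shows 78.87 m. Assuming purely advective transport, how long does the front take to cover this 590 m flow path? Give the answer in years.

254

Hydraulic gradient i = (79.87 − 78.87) / 590 = 1 / 590 = 0.001695.
Darcy flux q = K · i = 0.5630 × 0.001695 = 0.0009542 m/day.
Seepage velocity v = q / n_e = 0.0009542 / 0.15 = 0.006362 m/day.
Travel time t = L / v = 590 / 0.006362 = 92744 days = 253.9 years.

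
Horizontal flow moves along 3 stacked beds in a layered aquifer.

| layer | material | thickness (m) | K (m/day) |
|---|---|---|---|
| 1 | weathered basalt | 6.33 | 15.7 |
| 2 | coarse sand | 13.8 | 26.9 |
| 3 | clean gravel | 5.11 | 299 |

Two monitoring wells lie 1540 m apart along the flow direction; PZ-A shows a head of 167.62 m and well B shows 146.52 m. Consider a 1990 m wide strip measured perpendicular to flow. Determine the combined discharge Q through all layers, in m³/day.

54500

Flow is parallel to layering, so each bed carries its own Darcy discharge and the transmissivities add.
Σ(K_i·b_i) = 15.7×6.33 + 26.9×13.8 + 299×5.11 = 1998 m²/day.
Hydraulic gradient i = (167.62 − 146.52) / 1540 = 21.1 / 1540 = 0.01370.
Q = Σ(K_i·b_i) · W · i = 1998 × 1990 × 0.01370 = 54490 m³/day.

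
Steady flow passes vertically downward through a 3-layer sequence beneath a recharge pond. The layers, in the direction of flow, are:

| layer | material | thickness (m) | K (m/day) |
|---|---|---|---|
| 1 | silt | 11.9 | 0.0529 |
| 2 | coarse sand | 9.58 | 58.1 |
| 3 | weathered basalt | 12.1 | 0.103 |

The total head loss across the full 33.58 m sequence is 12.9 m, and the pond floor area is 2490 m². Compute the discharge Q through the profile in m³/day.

Flow is perpendicular to layering, so the layers act in series and the equivalent K is the thickness-weighted harmonic mean.
Total thickness L = 11.9 + 9.58 + 12.1 = 33.58 m.
Σ(b_i/K_i) = 11.9/0.0529 + 9.58/58.1 + 12.1/0.103 = 342.6 d.
K_eq = L / Σ(b_i/K_i) = 33.58 / 342.6 = 0.09802 m/day.
Q = K_eq · A · (Δh/L) = 0.09802 × 2490 × (12.9/33.58) = 93.76 m³/day.

93.8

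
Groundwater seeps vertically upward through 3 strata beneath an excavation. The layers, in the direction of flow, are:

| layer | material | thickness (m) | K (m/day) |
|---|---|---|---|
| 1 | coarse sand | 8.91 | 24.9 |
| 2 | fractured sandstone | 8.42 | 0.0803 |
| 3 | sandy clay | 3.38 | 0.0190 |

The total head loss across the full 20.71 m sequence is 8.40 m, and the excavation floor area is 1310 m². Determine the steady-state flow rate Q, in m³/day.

Flow is perpendicular to layering, so the layers act in series and the equivalent K is the thickness-weighted harmonic mean.
Total thickness L = 8.91 + 8.42 + 3.38 = 20.71 m.
Σ(b_i/K_i) = 8.91/24.9 + 8.42/0.0803 + 3.38/0.0190 = 283.1 d.
K_eq = L / Σ(b_i/K_i) = 20.71 / 283.1 = 0.07315 m/day.
Q = K_eq · A · (Δh/L) = 0.07315 × 1310 × (8.40/20.71) = 38.87 m³/day.

38.9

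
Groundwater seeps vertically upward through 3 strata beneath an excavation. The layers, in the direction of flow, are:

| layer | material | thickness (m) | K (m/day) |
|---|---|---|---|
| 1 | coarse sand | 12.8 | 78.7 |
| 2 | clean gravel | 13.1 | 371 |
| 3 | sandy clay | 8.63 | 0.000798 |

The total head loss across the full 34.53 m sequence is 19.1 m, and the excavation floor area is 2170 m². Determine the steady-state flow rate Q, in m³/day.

3.83

Flow is perpendicular to layering, so the layers act in series and the equivalent K is the thickness-weighted harmonic mean.
Total thickness L = 12.8 + 13.1 + 8.63 = 34.53 m.
Σ(b_i/K_i) = 12.8/78.7 + 13.1/371 + 8.63/0.000798 = 10815 d.
K_eq = L / Σ(b_i/K_i) = 34.53 / 10815 = 0.003193 m/day.
Q = K_eq · A · (Δh/L) = 0.003193 × 2170 × (19.1/34.53) = 3.832 m³/day.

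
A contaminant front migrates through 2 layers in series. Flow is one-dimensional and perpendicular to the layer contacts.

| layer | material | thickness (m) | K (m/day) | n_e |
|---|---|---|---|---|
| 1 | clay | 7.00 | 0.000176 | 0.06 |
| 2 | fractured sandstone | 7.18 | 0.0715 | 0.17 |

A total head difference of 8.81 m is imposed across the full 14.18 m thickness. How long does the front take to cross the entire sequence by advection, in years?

20.3

With flow normal to the layers, continuity requires the same specific discharge q through every layer.
Σ(b_i/K_i) = 7.00/0.000176 + 7.18/0.0715 = 39873 d.
q = Δh / Σ(b_i/K_i) = 8.81 / 39873 = 0.0002210 m/day.
In each layer the seepage velocity is v_i = q/n_i, so the layer transit time is t_i = b_i·n_i / q:
  layer 1 (clay): t_1 = 7.00 × 0.06 / 0.0002210 = 1901 d
  layer 2 (fractured sandstone): t_2 = 7.18 × 0.17 / 0.0002210 = 5524 d
Total t = Σ t_i = 7425 days = 20.33 years.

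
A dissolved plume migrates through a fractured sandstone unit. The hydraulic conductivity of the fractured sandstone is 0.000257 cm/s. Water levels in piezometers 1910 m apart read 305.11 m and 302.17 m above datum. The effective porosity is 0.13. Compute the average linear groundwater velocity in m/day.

0.00263

Convert K: 0.000257 cm/s × 864 = 0.2220 m/day.
Hydraulic gradient i = (305.11 − 302.17) / 1910 = 2.94 / 1910 = 0.001539.
Darcy flux q = K · i = 0.2220 × 0.001539 = 0.0003418 m/day.
Seepage velocity v = q / n_e = 0.0003418 / 0.13 = 0.002629 m/day.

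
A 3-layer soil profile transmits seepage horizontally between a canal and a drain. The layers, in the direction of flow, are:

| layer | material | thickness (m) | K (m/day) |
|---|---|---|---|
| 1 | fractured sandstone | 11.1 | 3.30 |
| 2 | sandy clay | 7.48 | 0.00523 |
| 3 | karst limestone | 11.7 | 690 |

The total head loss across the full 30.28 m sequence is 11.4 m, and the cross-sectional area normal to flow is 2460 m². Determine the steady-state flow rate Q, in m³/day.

Flow is perpendicular to layering, so the layers act in series and the equivalent K is the thickness-weighted harmonic mean.
Total thickness L = 11.1 + 7.48 + 11.7 = 30.28 m.
Σ(b_i/K_i) = 11.1/3.30 + 7.48/0.00523 + 11.7/690 = 1434 d.
K_eq = L / Σ(b_i/K_i) = 30.28 / 1434 = 0.02112 m/day.
Q = K_eq · A · (Δh/L) = 0.02112 × 2460 × (11.4/30.28) = 19.56 m³/day.

19.6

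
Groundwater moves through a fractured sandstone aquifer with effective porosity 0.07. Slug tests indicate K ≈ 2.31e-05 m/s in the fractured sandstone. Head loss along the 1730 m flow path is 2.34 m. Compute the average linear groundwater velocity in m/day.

0.0386

Convert K: 2.31e-05 m/s × 86400 = 1.996 m/day.
Hydraulic gradient i = Δh / L = 2.34 / 1730 = 0.001353.
Darcy flux q = K · i = 1.996 × 0.001353 = 0.002700 m/day.
Seepage velocity v = q / n_e = 0.002700 / 0.07 = 0.03857 m/day.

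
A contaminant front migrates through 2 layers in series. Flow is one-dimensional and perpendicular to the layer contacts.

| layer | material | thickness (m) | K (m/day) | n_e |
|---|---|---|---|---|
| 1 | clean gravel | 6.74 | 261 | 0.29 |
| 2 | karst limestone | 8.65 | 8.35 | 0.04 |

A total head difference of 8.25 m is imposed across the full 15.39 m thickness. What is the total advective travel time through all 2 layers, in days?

With flow normal to the layers, continuity requires the same specific discharge q through every layer.
Σ(b_i/K_i) = 6.74/261 + 8.65/8.35 = 1.062 d.
q = Δh / Σ(b_i/K_i) = 8.25 / 1.062 = 7.770 m/day.
In each layer the seepage velocity is v_i = q/n_i, so the layer transit time is t_i = b_i·n_i / q:
  layer 1 (clean gravel): t_1 = 6.74 × 0.29 / 7.770 = 0.2516 d
  layer 2 (karst limestone): t_2 = 8.65 × 0.04 / 7.770 = 0.04453 d
Total t = Σ t_i = 0.2961 days.

0.296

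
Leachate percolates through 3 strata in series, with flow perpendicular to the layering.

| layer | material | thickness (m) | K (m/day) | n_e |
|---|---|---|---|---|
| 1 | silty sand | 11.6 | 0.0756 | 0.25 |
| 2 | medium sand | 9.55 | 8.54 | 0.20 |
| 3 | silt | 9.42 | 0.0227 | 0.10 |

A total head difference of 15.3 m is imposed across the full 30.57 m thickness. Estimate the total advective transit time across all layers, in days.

214

With flow normal to the layers, continuity requires the same specific discharge q through every layer.
Σ(b_i/K_i) = 11.6/0.0756 + 9.55/8.54 + 9.42/0.0227 = 569.5 d.
q = Δh / Σ(b_i/K_i) = 15.3 / 569.5 = 0.02686 m/day.
In each layer the seepage velocity is v_i = q/n_i, so the layer transit time is t_i = b_i·n_i / q:
  layer 1 (silty sand): t_1 = 11.6 × 0.25 / 0.02686 = 108.0 d
  layer 2 (medium sand): t_2 = 9.55 × 0.20 / 0.02686 = 71.10 d
  layer 3 (silt): t_3 = 9.42 × 0.10 / 0.02686 = 35.07 d
Total t = Σ t_i = 214.1 days.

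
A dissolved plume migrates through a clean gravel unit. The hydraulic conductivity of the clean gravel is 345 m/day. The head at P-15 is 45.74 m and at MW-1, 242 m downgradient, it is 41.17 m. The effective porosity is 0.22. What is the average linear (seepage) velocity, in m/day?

29.6

Hydraulic gradient i = (45.74 − 41.17) / 242 = 4.57 / 242 = 0.01888.
Darcy flux q = K · i = 345.0 × 0.01888 = 6.515 m/day.
Seepage velocity v = q / n_e = 6.515 / 0.22 = 29.61 m/day.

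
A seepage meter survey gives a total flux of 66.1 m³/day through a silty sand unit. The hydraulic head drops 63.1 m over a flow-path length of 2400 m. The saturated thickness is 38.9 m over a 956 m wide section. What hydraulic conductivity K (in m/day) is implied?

0.0676

Cross-sectional area A = 956 × 38.9 = 37188 m².
Hydraulic gradient i = Δh / L = 63.1 / 2400 = 0.02629.
From Q = K·A·i, K = Q / (A·i) = 66.1 / (37188 × 0.02629) = 0.06760 m/day.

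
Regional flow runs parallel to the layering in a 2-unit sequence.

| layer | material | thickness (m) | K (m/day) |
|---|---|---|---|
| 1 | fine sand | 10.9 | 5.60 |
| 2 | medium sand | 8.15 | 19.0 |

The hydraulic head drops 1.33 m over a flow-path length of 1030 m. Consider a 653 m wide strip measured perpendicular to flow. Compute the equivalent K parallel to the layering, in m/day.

Flow is parallel to layering, so each bed carries its own Darcy discharge and the transmissivities add.
Σ(K_i·b_i) = 5.60×10.9 + 19.0×8.15 = 215.9 m²/day.
Total thickness b = 19.05 m, so K_eq = Σ(K_i·b_i)/b = 11.33 m/day.

11.3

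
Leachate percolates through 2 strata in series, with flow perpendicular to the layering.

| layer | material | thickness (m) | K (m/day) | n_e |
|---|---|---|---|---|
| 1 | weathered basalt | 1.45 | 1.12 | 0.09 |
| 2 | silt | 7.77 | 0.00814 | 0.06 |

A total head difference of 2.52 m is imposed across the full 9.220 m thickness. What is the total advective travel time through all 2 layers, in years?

With flow normal to the layers, continuity requires the same specific discharge q through every layer.
Σ(b_i/K_i) = 1.45/1.12 + 7.77/0.00814 = 955.8 d.
q = Δh / Σ(b_i/K_i) = 2.52 / 955.8 = 0.002636 m/day.
In each layer the seepage velocity is v_i = q/n_i, so the layer transit time is t_i = b_i·n_i / q:
  layer 1 (weathered basalt): t_1 = 1.45 × 0.09 / 0.002636 = 49.50 d
  layer 2 (silt): t_2 = 7.77 × 0.06 / 0.002636 = 176.8 d
Total t = Σ t_i = 226.3 days = 0.6197 years.

0.620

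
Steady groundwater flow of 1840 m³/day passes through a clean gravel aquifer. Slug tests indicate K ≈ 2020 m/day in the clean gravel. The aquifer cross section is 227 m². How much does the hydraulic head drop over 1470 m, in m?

From Q = K·A·i, i = Q / (K·A) = 1840 / (2020 × 227.0) = 0.004013.
Head loss Δh = i · L = 0.004013 × 1470 = 5.899 m.

5.90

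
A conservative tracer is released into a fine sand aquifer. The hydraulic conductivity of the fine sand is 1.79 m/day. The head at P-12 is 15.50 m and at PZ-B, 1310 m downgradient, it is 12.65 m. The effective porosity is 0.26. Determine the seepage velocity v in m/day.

Hydraulic gradient i = (15.50 − 12.65) / 1310 = 2.85 / 1310 = 0.002176.
Darcy flux q = K · i = 1.790 × 0.002176 = 0.003894 m/day.
Seepage velocity v = q / n_e = 0.003894 / 0.26 = 0.01498 m/day.

0.0150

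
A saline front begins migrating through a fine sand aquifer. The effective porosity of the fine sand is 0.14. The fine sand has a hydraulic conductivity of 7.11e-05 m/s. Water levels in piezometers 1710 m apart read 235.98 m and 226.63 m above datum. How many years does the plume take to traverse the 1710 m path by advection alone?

Convert K: 7.11e-05 m/s × 86400 = 6.143 m/day.
Hydraulic gradient i = (235.98 − 226.63) / 1710 = 9.35 / 1710 = 0.005468.
Darcy flux q = K · i = 6.143 × 0.005468 = 0.03359 m/day.
Seepage velocity v = q / n_e = 0.03359 / 0.14 = 0.2399 m/day.
Travel time t = L / v = 1710 / 0.2399 = 7127 days = 19.51 years.

19.5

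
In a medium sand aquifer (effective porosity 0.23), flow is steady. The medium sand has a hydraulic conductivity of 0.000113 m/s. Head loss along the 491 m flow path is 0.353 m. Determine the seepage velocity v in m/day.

Convert K: 0.000113 m/s × 86400 = 9.763 m/day.
Hydraulic gradient i = Δh / L = 0.353 / 491 = 0.0007189.
Darcy flux q = K · i = 9.763 × 0.0007189 = 0.007019 m/day.
Seepage velocity v = q / n_e = 0.007019 / 0.23 = 0.03052 m/day.

0.0305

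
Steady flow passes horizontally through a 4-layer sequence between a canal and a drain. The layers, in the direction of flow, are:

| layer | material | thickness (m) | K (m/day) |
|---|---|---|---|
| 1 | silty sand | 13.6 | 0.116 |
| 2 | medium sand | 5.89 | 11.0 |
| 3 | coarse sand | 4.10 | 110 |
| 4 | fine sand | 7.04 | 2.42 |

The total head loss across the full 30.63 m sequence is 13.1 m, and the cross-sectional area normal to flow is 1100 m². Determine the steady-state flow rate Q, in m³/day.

119

Flow is perpendicular to layering, so the layers act in series and the equivalent K is the thickness-weighted harmonic mean.
Total thickness L = 13.6 + 5.89 + 4.10 + 7.04 = 30.63 m.
Σ(b_i/K_i) = 13.6/0.116 + 5.89/11.0 + 4.10/110 + 7.04/2.42 = 120.7 d.
K_eq = L / Σ(b_i/K_i) = 30.63 / 120.7 = 0.2537 m/day.
Q = K_eq · A · (Δh/L) = 0.2537 × 1100 × (13.1/30.63) = 119.4 m³/day.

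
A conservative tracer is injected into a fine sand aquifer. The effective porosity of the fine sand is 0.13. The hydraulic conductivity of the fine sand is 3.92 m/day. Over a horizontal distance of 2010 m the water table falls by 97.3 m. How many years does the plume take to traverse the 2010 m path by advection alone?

Hydraulic gradient i = Δh / L = 97.3 / 2010 = 0.04841.
Darcy flux q = K · i = 3.920 × 0.04841 = 0.1898 m/day.
Seepage velocity v = q / n_e = 0.1898 / 0.13 = 1.460 m/day.
Travel time t = L / v = 2010 / 1.460 = 1377 days = 3.770 years.

3.77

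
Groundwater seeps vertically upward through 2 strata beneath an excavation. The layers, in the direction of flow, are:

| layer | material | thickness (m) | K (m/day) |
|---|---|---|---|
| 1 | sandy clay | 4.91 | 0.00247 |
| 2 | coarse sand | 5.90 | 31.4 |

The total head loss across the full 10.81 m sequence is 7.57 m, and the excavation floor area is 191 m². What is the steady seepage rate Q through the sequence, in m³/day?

Flow is perpendicular to layering, so the layers act in series and the equivalent K is the thickness-weighted harmonic mean.
Total thickness L = 4.91 + 5.90 = 10.81 m.
Σ(b_i/K_i) = 4.91/0.00247 + 5.90/31.4 = 1988 d.
K_eq = L / Σ(b_i/K_i) = 10.81 / 1988 = 0.005438 m/day.
Q = K_eq · A · (Δh/L) = 0.005438 × 191 × (7.57/10.81) = 0.7273 m³/day.

0.727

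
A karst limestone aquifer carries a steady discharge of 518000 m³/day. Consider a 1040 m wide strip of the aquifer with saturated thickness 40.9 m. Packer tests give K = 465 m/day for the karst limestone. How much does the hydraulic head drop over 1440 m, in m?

37.7

Cross-sectional area A = 1040 × 40.9 = 42536 m².
From Q = K·A·i, i = Q / (K·A) = 518000 / (465.0 × 42536) = 0.02619.
Head loss Δh = i · L = 0.02619 × 1440 = 37.71 m.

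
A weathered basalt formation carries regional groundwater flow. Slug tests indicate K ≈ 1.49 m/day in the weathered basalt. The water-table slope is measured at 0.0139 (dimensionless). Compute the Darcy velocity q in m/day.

Hydraulic gradient i = 0.0139.
Specific discharge q = K · i = 1.490 × 0.01390 = 0.02071 m/day.

0.0207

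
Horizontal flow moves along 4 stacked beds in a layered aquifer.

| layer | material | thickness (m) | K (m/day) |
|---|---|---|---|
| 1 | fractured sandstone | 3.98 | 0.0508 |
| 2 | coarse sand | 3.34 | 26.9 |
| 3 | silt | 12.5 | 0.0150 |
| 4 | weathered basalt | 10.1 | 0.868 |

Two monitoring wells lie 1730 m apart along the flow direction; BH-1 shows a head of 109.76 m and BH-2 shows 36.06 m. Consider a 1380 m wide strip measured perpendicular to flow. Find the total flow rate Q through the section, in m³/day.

5820

Flow is parallel to layering, so each bed carries its own Darcy discharge and the transmissivities add.
Σ(K_i·b_i) = 0.0508×3.98 + 26.9×3.34 + 0.0150×12.5 + 0.868×10.1 = 99.00 m²/day.
Hydraulic gradient i = (109.76 − 36.06) / 1730 = 73.7 / 1730 = 0.04260.
Q = Σ(K_i·b_i) · W · i = 99.00 × 1380 × 0.04260 = 5820 m³/day.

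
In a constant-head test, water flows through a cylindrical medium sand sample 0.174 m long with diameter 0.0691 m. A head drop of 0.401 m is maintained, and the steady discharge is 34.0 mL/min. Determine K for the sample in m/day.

Cross-sectional area A = π·(d/2)² = π × (0.0691/2)² = 0.003750 m².
Convert discharge: 34.0 mL/min = 5.667e-07 m³/s.
Darcy's law rearranged: K = Q·L / (A·Δh) = 5.667e-07 × 0.174 / (0.003750 × 0.401) = 6.557e-05 m/s = 5.665 m/day.

5.67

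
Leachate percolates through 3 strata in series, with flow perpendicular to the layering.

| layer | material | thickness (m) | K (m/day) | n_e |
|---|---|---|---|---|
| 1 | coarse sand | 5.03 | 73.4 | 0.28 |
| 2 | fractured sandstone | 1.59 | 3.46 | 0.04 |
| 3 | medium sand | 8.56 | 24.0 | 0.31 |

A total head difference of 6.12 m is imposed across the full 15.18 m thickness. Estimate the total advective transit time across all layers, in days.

With flow normal to the layers, continuity requires the same specific discharge q through every layer.
Σ(b_i/K_i) = 5.03/73.4 + 1.59/3.46 + 8.56/24.0 = 0.8847 d.
q = Δh / Σ(b_i/K_i) = 6.12 / 0.8847 = 6.917 m/day.
In each layer the seepage velocity is v_i = q/n_i, so the layer transit time is t_i = b_i·n_i / q:
  layer 1 (coarse sand): t_1 = 5.03 × 0.28 / 6.917 = 0.2036 d
  layer 2 (fractured sandstone): t_2 = 1.59 × 0.04 / 6.917 = 0.009194 d
  layer 3 (medium sand): t_3 = 8.56 × 0.31 / 6.917 = 0.3836 d
Total t = Σ t_i = 0.5964 days.

0.596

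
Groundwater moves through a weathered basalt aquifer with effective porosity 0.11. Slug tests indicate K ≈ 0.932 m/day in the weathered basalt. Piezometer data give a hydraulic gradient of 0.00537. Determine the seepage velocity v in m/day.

Hydraulic gradient i = 0.00537.
Darcy flux q = K · i = 0.9320 × 0.005370 = 0.005005 m/day.
Seepage velocity v = q / n_e = 0.005005 / 0.11 = 0.04550 m/day.

0.0455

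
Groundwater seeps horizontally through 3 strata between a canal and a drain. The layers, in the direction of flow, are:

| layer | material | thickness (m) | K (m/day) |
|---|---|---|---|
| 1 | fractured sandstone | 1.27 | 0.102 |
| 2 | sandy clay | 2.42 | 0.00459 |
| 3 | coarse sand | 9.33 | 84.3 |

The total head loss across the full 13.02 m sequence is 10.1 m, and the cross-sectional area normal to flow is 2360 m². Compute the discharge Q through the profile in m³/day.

Flow is perpendicular to layering, so the layers act in series and the equivalent K is the thickness-weighted harmonic mean.
Total thickness L = 1.27 + 2.42 + 9.33 = 13.02 m.
Σ(b_i/K_i) = 1.27/0.102 + 2.42/0.00459 + 9.33/84.3 = 539.8 d.
K_eq = L / Σ(b_i/K_i) = 13.02 / 539.8 = 0.02412 m/day.
Q = K_eq · A · (Δh/L) = 0.02412 × 2360 × (10.1/13.02) = 44.16 m³/day.

44.2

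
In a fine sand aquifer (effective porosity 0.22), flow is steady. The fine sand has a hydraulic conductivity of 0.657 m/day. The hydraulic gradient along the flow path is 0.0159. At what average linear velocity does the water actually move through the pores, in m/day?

Hydraulic gradient i = 0.0159.
Darcy flux q = K · i = 0.6570 × 0.01590 = 0.01045 m/day.
Seepage velocity v = q / n_e = 0.01045 / 0.22 = 0.04748 m/day.

0.0475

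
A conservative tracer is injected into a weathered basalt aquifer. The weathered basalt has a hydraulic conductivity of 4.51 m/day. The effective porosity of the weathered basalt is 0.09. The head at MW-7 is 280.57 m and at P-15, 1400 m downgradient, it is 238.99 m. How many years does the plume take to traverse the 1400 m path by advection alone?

2.58

Hydraulic gradient i = (280.57 − 238.99) / 1400 = 41.58 / 1400 = 0.02970.
Darcy flux q = K · i = 4.510 × 0.02970 = 0.1339 m/day.
Seepage velocity v = q / n_e = 0.1339 / 0.09 = 1.488 m/day.
Travel time t = L / v = 1400 / 1.488 = 940.7 days = 2.575 years.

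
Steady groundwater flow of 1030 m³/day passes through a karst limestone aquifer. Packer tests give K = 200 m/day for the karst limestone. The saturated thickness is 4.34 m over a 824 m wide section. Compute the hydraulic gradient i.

0.00144

Cross-sectional area A = 824 × 4.34 = 3576 m².
From Q = K·A·i, i = Q / (K·A) = 1030 / (200.0 × 3576) = 0.001440.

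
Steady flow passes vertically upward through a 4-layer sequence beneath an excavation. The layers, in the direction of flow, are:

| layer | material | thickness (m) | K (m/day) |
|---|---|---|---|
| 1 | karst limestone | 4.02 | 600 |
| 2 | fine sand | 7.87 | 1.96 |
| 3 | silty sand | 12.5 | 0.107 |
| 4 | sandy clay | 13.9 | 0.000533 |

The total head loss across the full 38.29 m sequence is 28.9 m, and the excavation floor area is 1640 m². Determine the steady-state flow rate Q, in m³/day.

1.81

Flow is perpendicular to layering, so the layers act in series and the equivalent K is the thickness-weighted harmonic mean.
Total thickness L = 4.02 + 7.87 + 12.5 + 13.9 = 38.29 m.
Σ(b_i/K_i) = 4.02/600 + 7.87/1.96 + 12.5/0.107 + 13.9/0.000533 = 26200 d.
K_eq = L / Σ(b_i/K_i) = 38.29 / 26200 = 0.001461 m/day.
Q = K_eq · A · (Δh/L) = 0.001461 × 1640 × (28.9/38.29) = 1.809 m³/day.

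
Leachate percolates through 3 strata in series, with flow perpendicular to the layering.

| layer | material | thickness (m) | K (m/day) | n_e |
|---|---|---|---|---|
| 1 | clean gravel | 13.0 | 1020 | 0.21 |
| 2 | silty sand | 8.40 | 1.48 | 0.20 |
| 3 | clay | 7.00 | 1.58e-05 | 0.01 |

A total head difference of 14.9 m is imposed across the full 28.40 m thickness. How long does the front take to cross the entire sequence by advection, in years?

365

With flow normal to the layers, continuity requires the same specific discharge q through every layer.
Σ(b_i/K_i) = 13.0/1020 + 8.40/1.48 + 7.00/1.58e-05 = 4.430e+05 d.
q = Δh / Σ(b_i/K_i) = 14.9 / 4.430e+05 = 3.363e-05 m/day.
In each layer the seepage velocity is v_i = q/n_i, so the layer transit time is t_i = b_i·n_i / q:
  layer 1 (clean gravel): t_1 = 13.0 × 0.21 / 3.363e-05 = 81175 d
  layer 2 (silty sand): t_2 = 8.40 × 0.20 / 3.363e-05 = 49954 d
  layer 3 (clay): t_3 = 7.00 × 0.01 / 3.363e-05 = 2081 d
Total t = Σ t_i = 1.332e+05 days = 364.7 years.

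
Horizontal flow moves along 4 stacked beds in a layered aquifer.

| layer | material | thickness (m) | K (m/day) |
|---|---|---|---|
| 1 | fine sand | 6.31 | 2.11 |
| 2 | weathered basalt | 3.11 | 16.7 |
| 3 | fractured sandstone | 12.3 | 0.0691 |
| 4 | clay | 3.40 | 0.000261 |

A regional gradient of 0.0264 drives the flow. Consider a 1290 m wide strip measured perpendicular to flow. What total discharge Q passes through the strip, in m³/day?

Flow is parallel to layering, so each bed carries its own Darcy discharge and the transmissivities add.
Σ(K_i·b_i) = 2.11×6.31 + 16.7×3.11 + 0.0691×12.3 + 0.000261×3.40 = 66.10 m²/day.
Hydraulic gradient i = 0.0264.
Q = Σ(K_i·b_i) · W · i = 66.10 × 1290 × 0.02640 = 2251 m³/day.

2250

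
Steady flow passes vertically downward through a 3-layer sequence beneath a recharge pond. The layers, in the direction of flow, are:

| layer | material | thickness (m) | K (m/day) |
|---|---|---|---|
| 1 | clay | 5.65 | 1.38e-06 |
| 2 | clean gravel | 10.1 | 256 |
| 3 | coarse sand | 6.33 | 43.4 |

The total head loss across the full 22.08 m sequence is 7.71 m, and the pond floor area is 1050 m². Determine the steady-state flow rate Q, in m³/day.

0.00198

Flow is perpendicular to layering, so the layers act in series and the equivalent K is the thickness-weighted harmonic mean.
Total thickness L = 5.65 + 10.1 + 6.33 = 22.08 m.
Σ(b_i/K_i) = 5.65/1.38e-06 + 10.1/256 + 6.33/43.4 = 4.094e+06 d.
K_eq = L / Σ(b_i/K_i) = 22.08 / 4.094e+06 = 5.393e-06 m/day.
Q = K_eq · A · (Δh/L) = 5.393e-06 × 1050 × (7.71/22.08) = 0.001977 m³/day.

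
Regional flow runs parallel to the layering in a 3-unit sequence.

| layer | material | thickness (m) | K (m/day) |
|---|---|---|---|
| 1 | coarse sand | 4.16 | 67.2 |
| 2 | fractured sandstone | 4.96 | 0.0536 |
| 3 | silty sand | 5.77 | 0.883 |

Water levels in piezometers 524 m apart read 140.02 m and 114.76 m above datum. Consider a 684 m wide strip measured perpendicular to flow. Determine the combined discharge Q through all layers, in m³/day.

9390

Flow is parallel to layering, so each bed carries its own Darcy discharge and the transmissivities add.
Σ(K_i·b_i) = 67.2×4.16 + 0.0536×4.96 + 0.883×5.77 = 284.9 m²/day.
Hydraulic gradient i = (140.02 − 114.76) / 524 = 25.26 / 524 = 0.04821.
Q = Σ(K_i·b_i) · W · i = 284.9 × 684 × 0.04821 = 9394 m³/day.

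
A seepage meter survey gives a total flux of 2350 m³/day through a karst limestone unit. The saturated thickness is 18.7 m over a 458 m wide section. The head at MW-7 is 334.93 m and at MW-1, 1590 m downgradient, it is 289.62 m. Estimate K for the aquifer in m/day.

Cross-sectional area A = 458 × 18.7 = 8565 m².
Hydraulic gradient i = (334.93 − 289.62) / 1590 = 45.31 / 1590 = 0.02850.
From Q = K·A·i, K = Q / (A·i) = 2350 / (8565 × 0.02850) = 9.629 m/day.

9.63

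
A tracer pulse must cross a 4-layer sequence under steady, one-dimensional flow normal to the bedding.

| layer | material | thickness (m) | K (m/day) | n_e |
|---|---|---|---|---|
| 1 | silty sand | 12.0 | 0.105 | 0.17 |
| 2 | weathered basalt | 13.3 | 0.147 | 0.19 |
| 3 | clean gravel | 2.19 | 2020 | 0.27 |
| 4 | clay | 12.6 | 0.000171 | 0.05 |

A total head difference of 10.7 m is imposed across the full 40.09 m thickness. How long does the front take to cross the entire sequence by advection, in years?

109

With flow normal to the layers, continuity requires the same specific discharge q through every layer.
Σ(b_i/K_i) = 12.0/0.105 + 13.3/0.147 + 2.19/2020 + 12.6/0.000171 = 73889 d.
q = Δh / Σ(b_i/K_i) = 10.7 / 73889 = 0.0001448 m/day.
In each layer the seepage velocity is v_i = q/n_i, so the layer transit time is t_i = b_i·n_i / q:
  layer 1 (silty sand): t_1 = 12.0 × 0.17 / 0.0001448 = 14087 d
  layer 2 (weathered basalt): t_2 = 13.3 × 0.19 / 0.0001448 = 17450 d
  layer 3 (clean gravel): t_3 = 2.19 × 0.27 / 0.0001448 = 4083 d
  layer 4 (clay): t_4 = 12.6 × 0.05 / 0.0001448 = 4350 d
Total t = Σ t_i = 39971 days = 109.4 years.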